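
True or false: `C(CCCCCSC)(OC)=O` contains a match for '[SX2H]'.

False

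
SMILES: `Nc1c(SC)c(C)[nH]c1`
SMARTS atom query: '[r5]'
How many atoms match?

5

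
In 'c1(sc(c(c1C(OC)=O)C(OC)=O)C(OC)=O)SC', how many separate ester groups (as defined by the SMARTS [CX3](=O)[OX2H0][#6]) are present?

[CX3](=O)[OX2H0][#6] is the SMARTS for an ester: a carbonyl carbon bonded to an oxygen that is itself bonded to carbon (no H on that O).
The molecule carries 3 separate instances of a methyl-ester group (-C(=O)OCH3) meeting every constraint; each maps to a distinct set of atoms, giving 3 matches.

3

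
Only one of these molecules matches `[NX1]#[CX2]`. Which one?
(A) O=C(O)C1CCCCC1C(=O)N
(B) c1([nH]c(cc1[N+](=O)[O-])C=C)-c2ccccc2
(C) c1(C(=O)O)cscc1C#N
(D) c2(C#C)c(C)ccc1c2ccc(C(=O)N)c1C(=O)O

C

[NX1]#[CX2] describes a nitrogen triple-bonded to a two-connected carbon (a nitrile).
(A) has a primary amide (-C(=O)NH2) but the nitrogen is NX3, not NX1.
(B) has a nitro group (-[N+](=O)[O-]) but there is no C#N triple bond.
(C) contains a nitrile (-C#N), which satisfies every atom and bond constraint.
(D) has a primary amide (-C(=O)NH2) but the nitrogen is NX3, not NX1.
So the answer is (C).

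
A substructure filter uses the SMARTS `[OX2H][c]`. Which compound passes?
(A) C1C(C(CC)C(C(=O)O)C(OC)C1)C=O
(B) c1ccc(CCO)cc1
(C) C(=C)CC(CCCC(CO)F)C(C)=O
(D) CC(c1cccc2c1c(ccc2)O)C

D

[OX2H][c] describes a hydroxyl oxygen attached to an aromatic carbon (a phenol).
(A) has a methoxy ether (-OCH3) but the oxygen has H0, not H1.
(B) has a hydroxyl group (-OH) but the -OH is on an aliphatic carbon, not an aromatic c.
(C) has a hydroxyl group (-OH) but the -OH is on an aliphatic carbon, not an aromatic c.
(D) contains a hydroxyl group (-OH), which satisfies every atom and bond constraint.
So the answer is (D).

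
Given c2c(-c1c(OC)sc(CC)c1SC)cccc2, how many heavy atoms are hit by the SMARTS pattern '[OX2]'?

1

The query [OX2] means: aliphatic oxygen with two total connections — ether, hydroxyl, or ester single-bond O.
Check the 17 heavy atoms by environment: 1× s (aromatic, X2) → no; 10× c (aromatic, X3) → no; 4× C (X4) → no; 1× S (X2) → no; 1× O (X2) → match.
That gives 1 matching atom.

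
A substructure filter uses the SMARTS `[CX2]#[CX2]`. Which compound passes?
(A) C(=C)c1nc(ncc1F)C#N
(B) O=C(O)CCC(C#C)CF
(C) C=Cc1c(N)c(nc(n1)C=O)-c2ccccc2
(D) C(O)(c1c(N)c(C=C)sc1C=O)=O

[CX2]#[CX2] describes a carbon-carbon triple bond (an alkyne).
(A) has a nitrile (-C#N) but the triple bond is C#N, not C#C.
(B) contains an ethynyl group (-C#CH), which satisfies every atom and bond constraint.
(C) has a vinyl group (-CH=CH2) but the C=C is a double bond; both carbons are CX3, not CX2.
(D) has a vinyl group (-CH=CH2) but the C=C is a double bond; both carbons are CX3, not CX2.
So the answer is (B).

B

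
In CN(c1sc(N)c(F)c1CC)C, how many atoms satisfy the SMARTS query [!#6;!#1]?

4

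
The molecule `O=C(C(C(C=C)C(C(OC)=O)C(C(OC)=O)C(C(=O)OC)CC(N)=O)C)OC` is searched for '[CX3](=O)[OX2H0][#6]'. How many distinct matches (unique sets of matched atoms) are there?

4

[CX3](=O)[OX2H0][#6] is the SMARTS for an ester: a carbonyl carbon bonded to an oxygen that is itself bonded to carbon (no H on that O).
The molecule carries 4 separate instances of a methyl-ester group (-C(=O)OCH3) meeting every constraint; each maps to a distinct set of atoms, giving 4 matches.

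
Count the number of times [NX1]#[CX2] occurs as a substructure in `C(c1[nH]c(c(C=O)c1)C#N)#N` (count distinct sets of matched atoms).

[NX1]#[CX2] is the SMARTS for a nitrile: a nitrogen triple-bonded to a two-connected carbon.
The molecule carries 2 separate instances of a nitrile (-C#N) meeting every constraint; each maps to a distinct set of atoms, giving 2 matches.

2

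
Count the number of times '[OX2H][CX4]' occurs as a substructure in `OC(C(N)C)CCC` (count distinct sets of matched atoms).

1

[OX2H][CX4] is the SMARTS for an aliphatic alcohol: a hydroxyl oxygen bound to an sp3 (X4) carbon.
Exactly one fragment in the molecule meets all constraints, giving 1 match.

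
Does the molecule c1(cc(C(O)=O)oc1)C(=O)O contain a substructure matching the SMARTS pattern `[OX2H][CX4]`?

The pattern [OX2H][CX4] describes a hydroxyl oxygen bound to an sp3 (X4) carbon — an aliphatic alcohol.
The closest candidate here is a carboxylic acid group (-C(=O)OH), but the -OH is on a CX3 carbonyl carbon, not a CX4 carbon. No other fragment satisfies the full query, so there is no match.

No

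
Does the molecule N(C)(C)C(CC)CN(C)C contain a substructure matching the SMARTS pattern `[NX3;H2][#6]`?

No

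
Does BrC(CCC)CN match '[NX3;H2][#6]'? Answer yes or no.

Yes

The pattern [NX3;H2][#6] describes a trivalent nitrogen with two H attached to carbon — a primary amine.
The molecule carries a primary amino group (-NH2), whose atoms satisfy every constraint of the query, so the pattern matches.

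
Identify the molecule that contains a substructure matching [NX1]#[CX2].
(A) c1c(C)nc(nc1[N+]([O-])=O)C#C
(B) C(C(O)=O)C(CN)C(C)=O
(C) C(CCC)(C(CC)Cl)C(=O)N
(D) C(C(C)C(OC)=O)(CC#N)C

[NX1]#[CX2] describes a nitrogen triple-bonded to a two-connected carbon (a nitrile).
(A) has a nitro group (-[N+](=O)[O-]) but there is no C#N triple bond.
(B) has a primary amino group (-NH2) but the nitrogen is NX3 (three connections), not NX1 triple-bonded.
(C) has a primary amide (-C(=O)NH2) but the nitrogen is NX3, not NX1.
(D) contains a nitrile (-C#N), which satisfies every atom and bond constraint.
So the answer is (D).

D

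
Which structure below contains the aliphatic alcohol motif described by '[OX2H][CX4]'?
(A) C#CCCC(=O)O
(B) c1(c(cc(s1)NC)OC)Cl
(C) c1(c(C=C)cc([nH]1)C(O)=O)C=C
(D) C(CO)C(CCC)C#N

[OX2H][CX4] describes a hydroxyl oxygen bound to an sp3 (X4) carbon (an aliphatic alcohol).
(A) has a carboxylic acid group (-C(=O)OH) but the -OH is on a CX3 carbonyl carbon, not a CX4 carbon.
(B) has a methoxy ether (-OCH3) but the oxygen has H0 (ether), not H1.
(C) has a carboxylic acid group (-C(=O)OH) but the -OH is on a CX3 carbonyl carbon, not a CX4 carbon.
(D) contains a hydroxyl group (-OH), which satisfies every atom and bond constraint.
So the answer is (D).

D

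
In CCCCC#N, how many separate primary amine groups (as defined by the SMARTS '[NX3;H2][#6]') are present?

[NX3;H2][#6] is the SMARTS for a primary amine: a trivalent nitrogen with two H attached to carbon.
The molecule has a nitrile (-C#N), but the nitrogen is NX1 (triple-bonded), not NX3 with two H; nothing else fits, so there are 0 matches.

0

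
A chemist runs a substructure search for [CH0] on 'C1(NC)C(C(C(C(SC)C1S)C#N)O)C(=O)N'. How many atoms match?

The query [CH0] means: aliphatic carbon with no attached hydrogen.
Check the 17 heavy atoms by environment: 6× C (H1) → no; 2× C (H0) → match; 1× O (H0) → no; 1× N (H2) → no; 1× N (H1) → no; 2× C (H3) → no; 1× S (H0) → no; 1× N (H0) → no; 1× S (H1) → no; 1× O (H1) → no.
That gives 2 matching atoms.

2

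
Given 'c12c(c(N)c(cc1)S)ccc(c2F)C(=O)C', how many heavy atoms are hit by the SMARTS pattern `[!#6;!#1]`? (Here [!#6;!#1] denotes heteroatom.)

4

The query [!#6;!#1] means: not carbon and not hydrogen — any heteroatom.
Check the 16 heavy atoms by environment: 10× c (aromatic) → no; 2× C → no; 1× O → match; 1× N → match; 1× S → match; 1× F → match.
Summing the matching environments: 1 + 1 + 1 + 1 = 4 matching atoms.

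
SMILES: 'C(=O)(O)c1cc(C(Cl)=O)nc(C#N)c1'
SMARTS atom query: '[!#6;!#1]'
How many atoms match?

6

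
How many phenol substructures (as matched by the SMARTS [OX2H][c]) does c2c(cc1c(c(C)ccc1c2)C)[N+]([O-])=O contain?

[OX2H][c] is the SMARTS for a phenol: a hydroxyl oxygen attached to an aromatic carbon.
No fragment in the molecule satisfies every constraint, giving 0 matches.

0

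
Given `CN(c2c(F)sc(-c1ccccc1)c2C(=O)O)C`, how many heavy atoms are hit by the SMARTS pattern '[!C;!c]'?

5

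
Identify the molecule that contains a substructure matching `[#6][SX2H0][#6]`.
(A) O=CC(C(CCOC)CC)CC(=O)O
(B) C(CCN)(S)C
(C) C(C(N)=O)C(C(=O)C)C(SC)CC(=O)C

C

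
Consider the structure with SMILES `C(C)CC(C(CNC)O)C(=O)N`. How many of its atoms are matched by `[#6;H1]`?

2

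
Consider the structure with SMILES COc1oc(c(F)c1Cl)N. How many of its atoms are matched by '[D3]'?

4

The query [D3] means: atom with exactly three heavy-atom neighbours.
Check the 10 heavy atoms by environment: 1× o (aromatic, D2) → no; 4× c (aromatic, D3) → match; 1× F (D1) → no; 1× Cl (D1) → no; 1× O (D2) → no; 1× C (D1) → no; 1× N (D1) → no.
That gives 4 matching atoms.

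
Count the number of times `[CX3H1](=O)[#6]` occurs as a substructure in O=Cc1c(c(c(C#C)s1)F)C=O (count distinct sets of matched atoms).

[CX3H1](=O)[#6] is the SMARTS for an aldehyde: an sp2 carbon with one H, double-bonded to O and single-bonded to carbon.
The molecule carries 2 separate instances of an aldehyde (-CHO) meeting every constraint; each maps to a distinct set of atoms, giving 2 matches.

2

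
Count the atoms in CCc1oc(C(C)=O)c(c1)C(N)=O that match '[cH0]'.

3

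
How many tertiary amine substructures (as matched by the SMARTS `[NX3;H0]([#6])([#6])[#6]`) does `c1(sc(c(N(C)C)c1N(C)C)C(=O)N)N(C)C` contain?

[NX3;H0]([#6])([#6])[#6] is the SMARTS for a tertiary amine: a trivalent nitrogen with no H, bonded to three carbons.
The molecule carries 3 separate instances of a dimethylamino group (-N(CH3)2) meeting every constraint; each maps to a distinct set of atoms, giving 3 matches.

3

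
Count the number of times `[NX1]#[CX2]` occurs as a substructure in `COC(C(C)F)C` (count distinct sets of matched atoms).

0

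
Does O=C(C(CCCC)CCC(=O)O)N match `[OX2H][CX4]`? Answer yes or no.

The pattern [OX2H][CX4] describes a hydroxyl oxygen bound to an sp3 (X4) carbon — an aliphatic alcohol.
The closest candidate here is a carboxylic acid group (-C(=O)OH), but the -OH is on a CX3 carbonyl carbon, not a CX4 carbon. No other fragment satisfies the full query, so there is no match.

No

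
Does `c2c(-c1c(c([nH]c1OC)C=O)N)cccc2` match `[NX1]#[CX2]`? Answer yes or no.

The pattern [NX1]#[CX2] describes a nitrogen triple-bonded to a two-connected carbon — a nitrile.
The closest candidate here is a primary amino group (-NH2), but the nitrogen is NX3 (three connections), not NX1 triple-bonded. No other fragment satisfies the full query, so there is no match.

No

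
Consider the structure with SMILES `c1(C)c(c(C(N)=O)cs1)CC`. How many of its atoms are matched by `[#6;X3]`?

5

Check the 11 heavy atoms by environment: 1× s (aromatic, X2) → no; 4× c (aromatic, X3) → match; 3× C (X4) → no; 1× C (X3) → match; 1× O (X1) → no; 1× N (X3) → no.
Summing the matching environments: 4 + 1 = 5 matching atoms.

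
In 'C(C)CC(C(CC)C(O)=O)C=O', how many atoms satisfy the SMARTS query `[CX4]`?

The query [CX4] means: C with X4: aliphatic carbon with exactly 4 total connections (bonds + H).
Check the 12 heavy atoms by environment: 7× C (X4) → match; 2× C (X3) → no; 2× O (X1) → no; 1× O (X2) → no.
That gives 7 matching atoms.

7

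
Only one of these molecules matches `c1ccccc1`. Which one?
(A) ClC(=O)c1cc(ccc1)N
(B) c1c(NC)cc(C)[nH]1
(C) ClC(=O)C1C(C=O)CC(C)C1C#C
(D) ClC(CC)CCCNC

A

c1ccccc1 describes six aromatic carbons in a ring (a benzene ring).
(A) contains the required atom environment, so the pattern matches.
(B) has a methyl group (-CH3) but no six-membered all-carbon aromatic ring is present.
(C) has a methyl group (-CH3) but no six-membered all-carbon aromatic ring is present.
(D) has a methyl group (-CH3) but no six-membered all-carbon aromatic ring is present.
So the answer is (A).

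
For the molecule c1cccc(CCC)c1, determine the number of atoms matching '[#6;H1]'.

The query [#6;H1] means: any carbon bearing exactly one hydrogen.
Check the 9 heavy atoms by environment: 2× C (H2) → no; 1× c (aromatic, H0) → no; 5× c (aromatic, H1) → match; 1× C (H3) → no.
That gives 5 matching atoms.

5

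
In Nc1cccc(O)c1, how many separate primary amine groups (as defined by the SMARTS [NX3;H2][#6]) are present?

[NX3;H2][#6] is the SMARTS for a primary amine: a trivalent nitrogen with two H attached to carbon.
Exactly one fragment in the molecule meets all constraints, giving 1 match.

1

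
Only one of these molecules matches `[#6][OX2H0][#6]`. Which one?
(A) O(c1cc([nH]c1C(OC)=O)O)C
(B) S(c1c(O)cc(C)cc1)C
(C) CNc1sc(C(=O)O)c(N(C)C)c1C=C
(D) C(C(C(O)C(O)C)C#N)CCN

[#6][OX2H0][#6] describes an aliphatic oxygen bridging two carbons with no H on the oxygen (an ether).
(A) contains a methoxy ether (-OCH3), which satisfies every atom and bond constraint.
(B) has a hydroxyl group (-OH) but the oxygen has H1, not H0 bridging two carbons.
(C) has a carboxylic acid group (-C(=O)OH) but the -OH oxygen has H1; the =O is OX1, not OX2.
(D) has a hydroxyl group (-OH) but the oxygen has H1, not H0 bridging two carbons.
So the answer is (A).

A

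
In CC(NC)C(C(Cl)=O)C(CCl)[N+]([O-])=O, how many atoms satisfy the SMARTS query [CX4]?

Check the 14 heavy atoms by environment: 6× C (X4) → match; 1× C (X3) → no; 2× O (X1) → no; 2× Cl (X1) → no; 1× N (X3) → no; 1× N (charge +1, X3) → no; 1× O (charge -1, X1) → no.
That gives 6 matching atoms.

6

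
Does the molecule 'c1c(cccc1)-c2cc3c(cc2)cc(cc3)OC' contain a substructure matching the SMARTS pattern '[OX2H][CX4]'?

The pattern [OX2H][CX4] describes a hydroxyl oxygen bound to an sp3 (X4) carbon — an aliphatic alcohol.
The closest candidate here is a methoxy ether (-OCH3), but the oxygen has H0 (ether), not H1. No other fragment satisfies the full query, so there is no match.

No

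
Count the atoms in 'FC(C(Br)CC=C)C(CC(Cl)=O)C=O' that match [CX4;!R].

5

The query [CX4;!R] means: aliphatic carbon with four total connections, not in a ring.
Check the 14 heavy atoms by environment: 5× C (X4, acyclic) → match; 4× C (X3, acyclic) → no; 2× O (X1, acyclic) → no; 1× Cl (X1, acyclic) → no; 1× F (X1, acyclic) → no; 1× Br (X1, acyclic) → no.
That gives 5 matching atoms.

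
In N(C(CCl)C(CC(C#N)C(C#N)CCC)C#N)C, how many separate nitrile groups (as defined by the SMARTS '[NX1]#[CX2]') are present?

3

[NX1]#[CX2] is the SMARTS for a nitrile: a nitrogen triple-bonded to a two-connected carbon.
The molecule carries 3 separate instances of a nitrile (-C#N) meeting every constraint; each maps to a distinct set of atoms, giving 3 matches.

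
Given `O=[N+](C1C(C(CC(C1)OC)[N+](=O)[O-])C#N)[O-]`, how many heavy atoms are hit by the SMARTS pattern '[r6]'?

6

The query [r6] means: r6 matches atoms in a six-membered ring.
Check the 16 heavy atoms by environment: 6× C (in 6-ring) → match; 2× N (charge +1, acyclic) → no; 2× O (charge -1, acyclic) → no; 3× O (acyclic) → no; 2× C (acyclic) → no; 1× N (acyclic) → no.
That gives 6 matching atoms.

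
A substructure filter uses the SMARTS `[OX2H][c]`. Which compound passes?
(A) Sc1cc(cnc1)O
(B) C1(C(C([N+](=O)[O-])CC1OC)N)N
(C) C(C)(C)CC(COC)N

A

[OX2H][c] describes a hydroxyl oxygen attached to an aromatic carbon (a phenol).
(A) contains a hydroxyl group (-OH), which satisfies every atom and bond constraint.
(B) has a methoxy ether (-OCH3) but the oxygen has H0, not H1.
(C) has a methoxy ether (-OCH3) but the oxygen has H0, not H1.
So the answer is (A).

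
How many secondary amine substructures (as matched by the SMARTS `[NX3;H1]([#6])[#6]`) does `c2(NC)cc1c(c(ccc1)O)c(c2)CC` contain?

1

[NX3;H1]([#6])[#6] is the SMARTS for a secondary amine: a trivalent nitrogen with one H, bonded to two carbons.
Exactly one fragment in the molecule meets all constraints, giving 1 match.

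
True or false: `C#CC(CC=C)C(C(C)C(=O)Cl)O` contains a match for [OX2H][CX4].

The pattern [OX2H][CX4] describes a hydroxyl oxygen bound to an sp3 (X4) carbon — an aliphatic alcohol.
The molecule carries a hydroxyl group (-OH), whose atoms satisfy every constraint of the query, so the pattern matches.

True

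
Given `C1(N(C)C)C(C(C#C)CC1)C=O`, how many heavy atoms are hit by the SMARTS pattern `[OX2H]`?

0

The query [OX2H] means: aliphatic oxygen with two connections, one of which is H — an -OH oxygen.
Check the 12 heavy atoms by environment: 2× C (H2, X4) → no; 3× C (H1, X4) → no; 1× C (H1, X3) → no; 1× O (H0, X1) → no; 1× N (H0, X3) → no; 2× C (H3, X4) → no; 1× C (H0, X2) → no; 1× C (H1, X2) → no.
No environment satisfies the query, so 0 matching atoms.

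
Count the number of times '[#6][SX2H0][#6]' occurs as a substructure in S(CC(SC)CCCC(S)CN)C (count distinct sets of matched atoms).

2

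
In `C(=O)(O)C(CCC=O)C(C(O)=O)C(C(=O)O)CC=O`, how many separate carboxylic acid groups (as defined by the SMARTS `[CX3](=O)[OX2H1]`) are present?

3

[CX3](=O)[OX2H1] is the SMARTS for a carboxylic acid: an sp2 carbon double-bonded to O and single-bonded to an -OH oxygen.
The molecule carries 3 separate instances of a carboxylic acid group (-C(=O)OH) meeting every constraint; each maps to a distinct set of atoms, giving 3 matches.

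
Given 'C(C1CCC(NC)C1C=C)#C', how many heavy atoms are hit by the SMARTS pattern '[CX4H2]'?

2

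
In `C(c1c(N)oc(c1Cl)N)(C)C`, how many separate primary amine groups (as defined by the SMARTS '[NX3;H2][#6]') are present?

2

[NX3;H2][#6] is the SMARTS for a primary amine: a trivalent nitrogen with two H attached to carbon.
The molecule carries 2 separate instances of a primary amino group (-NH2) meeting every constraint; each maps to a distinct set of atoms, giving 2 matches.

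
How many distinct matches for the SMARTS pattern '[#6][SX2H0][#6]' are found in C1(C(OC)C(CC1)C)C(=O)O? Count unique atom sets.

[#6][SX2H0][#6] is the SMARTS for a thioether: an aliphatic sulfur bridging two carbons with no H on the sulfur.
The molecule has a methoxy ether (-OCH3), but the bridging atom is O, not S; nothing else fits, so there are 0 matches.

0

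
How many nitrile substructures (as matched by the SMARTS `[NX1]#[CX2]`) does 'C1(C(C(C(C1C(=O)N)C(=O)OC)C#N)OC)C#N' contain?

[NX1]#[CX2] is the SMARTS for a nitrile: a nitrogen triple-bonded to a two-connected carbon.
The molecule carries 2 separate instances of a nitrile (-C#N) meeting every constraint; each maps to a distinct set of atoms, giving 2 matches.

2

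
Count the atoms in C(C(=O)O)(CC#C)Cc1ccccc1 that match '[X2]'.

3

Check the 14 heavy atoms by environment: 3× C (X4) → no; 2× C (X2) → match; 6× c (aromatic, X3) → no; 1× C (X3) → no; 1× O (X1) → no; 1× O (X2) → match.
Summing the matching environments: 2 + 1 = 3 matching atoms.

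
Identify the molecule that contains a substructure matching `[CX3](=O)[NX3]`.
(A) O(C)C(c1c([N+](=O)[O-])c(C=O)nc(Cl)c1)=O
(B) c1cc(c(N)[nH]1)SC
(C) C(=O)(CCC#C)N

C

[CX3](=O)[NX3] describes a carbonyl carbon bonded to a trivalent nitrogen (an amide).
(A) has a methyl-ester group (-C(=O)OCH3) but the carbonyl is bonded to O, not to an NX3 nitrogen.
(B) has a primary amino group (-NH2) but the -NH2 is not attached to a carbonyl carbon.
(C) contains a primary amide (-C(=O)NH2), which satisfies every atom and bond constraint.
So the answer is (C).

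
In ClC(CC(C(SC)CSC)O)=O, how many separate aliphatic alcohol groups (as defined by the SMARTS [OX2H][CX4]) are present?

1

[OX2H][CX4] is the SMARTS for an aliphatic alcohol: a hydroxyl oxygen bound to an sp3 (X4) carbon.
Exactly one fragment in the molecule meets all constraints, giving 1 match.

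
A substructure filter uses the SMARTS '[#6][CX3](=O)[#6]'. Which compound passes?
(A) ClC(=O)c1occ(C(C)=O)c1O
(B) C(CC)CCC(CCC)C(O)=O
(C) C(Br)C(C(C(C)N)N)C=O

[#6][CX3](=O)[#6] describes a carbonyl carbon (no H) flanked by two carbons (a ketone).
(A) contains an acetyl/ketone group (-C(=O)CH3), which satisfies every atom and bond constraint.
(B) has a carboxylic acid group (-C(=O)OH) but one neighbour of the carbonyl carbon is O, not C.
(C) has an aldehyde (-CHO) but the carbonyl carbon has H1, so it is not flanked by two carbons.
So the answer is (A).

A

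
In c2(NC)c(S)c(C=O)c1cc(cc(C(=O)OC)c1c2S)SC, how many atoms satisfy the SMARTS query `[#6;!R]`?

5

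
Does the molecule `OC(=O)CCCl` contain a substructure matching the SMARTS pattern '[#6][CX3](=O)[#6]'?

No

The pattern [#6][CX3](=O)[#6] describes a carbonyl carbon (no H) flanked by two carbons — a ketone.
The closest candidate here is a carboxylic acid group (-C(=O)OH), but one neighbour of the carbonyl carbon is O, not C. No other fragment satisfies the full query, so there is no match.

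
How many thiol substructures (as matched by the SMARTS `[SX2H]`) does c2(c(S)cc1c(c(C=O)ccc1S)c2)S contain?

3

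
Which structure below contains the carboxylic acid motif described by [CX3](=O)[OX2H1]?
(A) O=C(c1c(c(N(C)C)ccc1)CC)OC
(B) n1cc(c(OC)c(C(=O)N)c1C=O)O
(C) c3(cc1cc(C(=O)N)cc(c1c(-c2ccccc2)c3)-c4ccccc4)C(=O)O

C

[CX3](=O)[OX2H1] describes an sp2 carbon double-bonded to O and single-bonded to an -OH oxygen (a carboxylic acid).
(A) has a methyl-ester group (-C(=O)OCH3) but the singly-bonded O has no H (OX2H0, not OX2H1).
(B) has an aldehyde (-CHO) but there is no singly-bonded oxygen on the carbonyl carbon.
(C) contains a carboxylic acid group (-C(=O)OH), which satisfies every atom and bond constraint.
So the answer is (C).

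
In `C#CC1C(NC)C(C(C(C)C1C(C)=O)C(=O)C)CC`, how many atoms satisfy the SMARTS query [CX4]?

12

The query [CX4] means: C with X4: aliphatic carbon with exactly 4 total connections (bonds + H).
Check the 19 heavy atoms by environment: 12× C (X4) → match; 2× C (X3) → no; 2× O (X1) → no; 2× C (X2) → no; 1× N (X3) → no.
That gives 12 matching atoms.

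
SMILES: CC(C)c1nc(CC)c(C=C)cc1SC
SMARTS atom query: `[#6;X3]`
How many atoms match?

The query [#6;X3] means: any carbon (aromatic or not) with three total connections.
Check the 15 heavy atoms by environment: 1× n (aromatic, X2) → no; 5× c (aromatic, X3) → match; 6× C (X4) → no; 2× C (X3) → match; 1× S (X2) → no.
Summing the matching environments: 5 + 2 = 7 matching atoms.

7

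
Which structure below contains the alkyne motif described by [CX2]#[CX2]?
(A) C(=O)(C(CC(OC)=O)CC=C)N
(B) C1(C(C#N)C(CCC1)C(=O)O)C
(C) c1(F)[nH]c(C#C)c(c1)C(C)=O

C

[CX2]#[CX2] describes a carbon-carbon triple bond (an alkyne).
(A) has a vinyl group (-CH=CH2) but the C=C is a double bond; both carbons are CX3, not CX2.
(B) has a nitrile (-C#N) but the triple bond is C#N, not C#C.
(C) contains an ethynyl group (-C#CH), which satisfies every atom and bond constraint.
So the answer is (C).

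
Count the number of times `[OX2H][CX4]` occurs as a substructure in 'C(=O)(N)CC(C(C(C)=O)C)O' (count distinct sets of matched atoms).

[OX2H][CX4] is the SMARTS for an aliphatic alcohol: a hydroxyl oxygen bound to an sp3 (X4) carbon.
Exactly one fragment in the molecule meets all constraints, giving 1 match.

1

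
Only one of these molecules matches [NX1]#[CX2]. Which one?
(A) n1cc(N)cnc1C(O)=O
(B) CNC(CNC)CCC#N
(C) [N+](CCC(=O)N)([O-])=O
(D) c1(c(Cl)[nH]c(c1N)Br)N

[NX1]#[CX2] describes a nitrogen triple-bonded to a two-connected carbon (a nitrile).
(A) has a primary amino group (-NH2) but the nitrogen is NX3 (three connections), not NX1 triple-bonded.
(B) contains a nitrile (-C#N), which satisfies every atom and bond constraint.
(C) has a primary amide (-C(=O)NH2) but the nitrogen is NX3, not NX1.
(D) has a primary amino group (-NH2) but the nitrogen is NX3 (three connections), not NX1 triple-bonded.
So the answer is (B).

B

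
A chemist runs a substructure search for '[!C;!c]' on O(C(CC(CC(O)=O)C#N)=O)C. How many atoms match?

The query [!C;!c] means: neither aliphatic nor aromatic carbon — same as [!#6].
Check the 12 heavy atoms by environment: 7× C → no; 1× N → match; 4× O → match.
Summing the matching environments: 1 + 4 = 5 matching atoms.

5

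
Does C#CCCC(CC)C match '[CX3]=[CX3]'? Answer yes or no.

The pattern [CX3]=[CX3] describes a non-aromatic C=C double bond between two sp2 carbons — an alkene.
The closest candidate here is an ethynyl group (-C#CH), but the C-C bond is a triple bond, not a double bond. No other fragment satisfies the full query, so there is no match.

No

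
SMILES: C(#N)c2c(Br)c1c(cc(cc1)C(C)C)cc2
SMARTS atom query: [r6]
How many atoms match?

10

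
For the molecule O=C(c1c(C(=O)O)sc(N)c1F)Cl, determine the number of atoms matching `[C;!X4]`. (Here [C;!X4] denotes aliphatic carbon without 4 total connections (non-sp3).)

2

Check the 13 heavy atoms by environment: 1× s (aromatic, X2) → no; 4× c (aromatic, X3) → no; 2× C (X3) → match; 2× O (X1) → no; 1× O (X2) → no; 1× Cl (X1) → no; 1× N (X3) → no; 1× F (X1) → no.
That gives 2 matching atoms.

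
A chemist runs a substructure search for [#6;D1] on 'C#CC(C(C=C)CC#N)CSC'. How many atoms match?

Check the 12 heavy atoms by environment: 5× C (D2) → no; 2× C (D3) → no; 3× C (D1) → match; 1× N (D1) → no; 1× S (D2) → no.
That gives 3 matching atoms.

3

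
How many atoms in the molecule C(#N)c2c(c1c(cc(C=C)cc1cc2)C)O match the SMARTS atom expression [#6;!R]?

4

Check the 16 heavy atoms by environment: 10× c (aromatic, in 6-ring) → no; 1× O (acyclic) → no; 4× C (acyclic) → match; 1× N (acyclic) → no.
That gives 4 matching atoms.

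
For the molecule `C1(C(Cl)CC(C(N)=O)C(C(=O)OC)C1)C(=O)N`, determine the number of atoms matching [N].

2

The query [N] means: uppercase N matches aliphatic (non-aromatic) nitrogen only.
Check the 17 heavy atoms by environment: 10× C → no; 1× Cl → no; 4× O → no; 2× N → match.
That gives 2 matching atoms.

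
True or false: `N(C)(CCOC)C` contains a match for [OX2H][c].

The pattern [OX2H][c] describes a hydroxyl oxygen attached to an aromatic carbon — a phenol.
The closest candidate here is a methoxy ether (-OCH3), but the oxygen has H0, not H1. No other fragment satisfies the full query, so there is no match.

False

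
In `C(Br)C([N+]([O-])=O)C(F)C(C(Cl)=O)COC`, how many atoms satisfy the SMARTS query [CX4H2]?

2

Check the 15 heavy atoms by environment: 2× C (H2, X4) → match; 3× C (H1, X4) → no; 1× O (H0, X2) → no; 1× C (H3, X4) → no; 1× C (H0, X3) → no; 2× O (H0, X1) → no; 1× Cl (H0, X1) → no; 1× Br (H0, X1) → no; 1× F (H0, X1) → no; 1× N (charge +1, H0, X3) → no; 1× O (charge -1, H0, X1) → no.
That gives 2 matching atoms.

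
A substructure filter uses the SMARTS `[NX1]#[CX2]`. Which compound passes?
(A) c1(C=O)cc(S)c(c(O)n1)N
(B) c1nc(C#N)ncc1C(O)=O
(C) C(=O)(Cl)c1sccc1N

B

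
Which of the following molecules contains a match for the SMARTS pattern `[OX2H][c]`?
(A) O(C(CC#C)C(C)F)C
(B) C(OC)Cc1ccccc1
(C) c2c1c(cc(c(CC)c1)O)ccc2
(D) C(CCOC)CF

[OX2H][c] describes a hydroxyl oxygen attached to an aromatic carbon (a phenol).
(A) has a methoxy ether (-OCH3) but the oxygen has H0, not H1.
(B) has a methoxy ether (-OCH3) but the oxygen has H0, not H1.
(C) contains a hydroxyl group (-OH), which satisfies every atom and bond constraint.
(D) has a methoxy ether (-OCH3) but the oxygen has H0, not H1.
So the answer is (C).

C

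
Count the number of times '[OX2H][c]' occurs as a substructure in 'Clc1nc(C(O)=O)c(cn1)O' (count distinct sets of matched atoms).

[OX2H][c] is the SMARTS for a phenol: a hydroxyl oxygen attached to an aromatic carbon.
Exactly one fragment in the molecule meets all constraints, giving 1 match.

1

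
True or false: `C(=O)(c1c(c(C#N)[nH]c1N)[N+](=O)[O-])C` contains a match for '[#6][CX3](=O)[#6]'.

True

The pattern [#6][CX3](=O)[#6] describes a carbonyl carbon (no H) flanked by two carbons — a ketone.
The molecule carries an acetyl/ketone group (-C(=O)CH3), whose atoms satisfy every constraint of the query, so the pattern matches.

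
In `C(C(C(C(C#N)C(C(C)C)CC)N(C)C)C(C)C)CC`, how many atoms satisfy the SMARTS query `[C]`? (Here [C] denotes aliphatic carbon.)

18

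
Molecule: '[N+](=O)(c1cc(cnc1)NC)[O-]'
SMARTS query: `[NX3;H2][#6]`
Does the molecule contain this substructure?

No

The pattern [NX3;H2][#6] describes a trivalent nitrogen with two H attached to carbon — a primary amine.
The closest candidate here is a nitro group (-[N+](=O)[O-]), but the nitrogen is [N+] with no H, not NX3H2. No other fragment satisfies the full query, so there is no match.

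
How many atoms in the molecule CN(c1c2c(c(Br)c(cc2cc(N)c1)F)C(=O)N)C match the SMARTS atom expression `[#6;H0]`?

Check the 19 heavy atoms by environment: 7× c (aromatic, H0) → match; 3× c (aromatic, H1) → no; 1× C (H0) → match; 1× O (H0) → no; 2× N (H2) → no; 1× F (H0) → no; 1× Br (H0) → no; 1× N (H0) → no; 2× C (H3) → no.
Summing the matching environments: 7 + 1 = 8 matching atoms.

8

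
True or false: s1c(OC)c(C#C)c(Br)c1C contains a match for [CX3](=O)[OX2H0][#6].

False

The pattern [CX3](=O)[OX2H0][#6] describes a carbonyl carbon bonded to an oxygen that is itself bonded to carbon (no H on that O) — an ester.
The closest candidate here is a methoxy ether (-OCH3), but the ether oxygen is not adjacent to a C=O carbon. No other fragment satisfies the full query, so there is no match.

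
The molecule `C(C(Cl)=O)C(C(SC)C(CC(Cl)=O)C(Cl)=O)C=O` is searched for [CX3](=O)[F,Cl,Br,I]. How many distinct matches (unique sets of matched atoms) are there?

3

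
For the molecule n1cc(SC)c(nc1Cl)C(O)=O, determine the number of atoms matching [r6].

6

The query [r6] means: r6 matches atoms in a six-membered ring.
Check the 12 heavy atoms by environment: 2× n (aromatic, in 6-ring) → match; 4× c (aromatic, in 6-ring) → match; 1× S (acyclic) → no; 2× C (acyclic) → no; 2× O (acyclic) → no; 1× Cl (acyclic) → no.
Summing the matching environments: 2 + 4 = 6 matching atoms.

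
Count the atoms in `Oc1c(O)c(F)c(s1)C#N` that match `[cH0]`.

4

Check the 10 heavy atoms by environment: 1× s (aromatic, H0) → no; 4× c (aromatic, H0) → match; 1× F (H0) → no; 2× O (H1) → no; 1× C (H0) → no; 1× N (H0) → no.
That gives 4 matching atoms.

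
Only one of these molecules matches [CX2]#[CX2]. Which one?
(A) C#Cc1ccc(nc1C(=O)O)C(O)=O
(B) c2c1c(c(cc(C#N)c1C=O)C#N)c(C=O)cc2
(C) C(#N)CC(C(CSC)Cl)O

[CX2]#[CX2] describes a carbon-carbon triple bond (an alkyne).
(A) contains an ethynyl group (-C#CH), which satisfies every atom and bond constraint.
(B) has a nitrile (-C#N) but the triple bond is C#N, not C#C.
(C) has a nitrile (-C#N) but the triple bond is C#N, not C#C.
So the answer is (A).

A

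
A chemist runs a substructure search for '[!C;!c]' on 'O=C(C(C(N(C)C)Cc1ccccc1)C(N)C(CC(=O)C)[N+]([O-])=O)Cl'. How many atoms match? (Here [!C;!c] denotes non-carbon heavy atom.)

8

The query [!C;!c] means: neither aliphatic nor aromatic carbon — same as [!#6].
Check the 25 heavy atoms by environment: 11× C → no; 3× O → match; 1× Cl → match; 2× N → match; 6× c (aromatic) → no; 1× N (charge +1) → match; 1× O (charge -1) → match.
Summing the matching environments: 3 + 1 + 2 + 1 + 1 = 8 matching atoms.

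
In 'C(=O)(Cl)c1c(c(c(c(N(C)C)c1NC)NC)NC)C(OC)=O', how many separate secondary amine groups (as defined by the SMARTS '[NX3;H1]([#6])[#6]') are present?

3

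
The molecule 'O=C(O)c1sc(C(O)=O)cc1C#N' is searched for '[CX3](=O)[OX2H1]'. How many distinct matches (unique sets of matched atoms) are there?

[CX3](=O)[OX2H1] is the SMARTS for a carboxylic acid: an sp2 carbon double-bonded to O and single-bonded to an -OH oxygen.
The molecule carries 2 separate instances of a carboxylic acid group (-C(=O)OH) meeting every constraint; each maps to a distinct set of atoms, giving 2 matches.

2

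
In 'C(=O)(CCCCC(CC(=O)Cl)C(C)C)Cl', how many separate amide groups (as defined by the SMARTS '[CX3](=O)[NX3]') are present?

0

[CX3](=O)[NX3] is the SMARTS for an amide: a carbonyl carbon bonded to a trivalent nitrogen.
No fragment in the molecule satisfies every constraint, giving 0 matches.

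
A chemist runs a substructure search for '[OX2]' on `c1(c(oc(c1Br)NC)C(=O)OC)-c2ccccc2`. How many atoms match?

1

The query [OX2] means: aliphatic oxygen with two total connections — ether, hydroxyl, or ester single-bond O.
Check the 18 heavy atoms by environment: 1× o (aromatic, X2) → no; 10× c (aromatic, X3) → no; 1× Br (X1) → no; 1× N (X3) → no; 2× C (X4) → no; 1× C (X3) → no; 1× O (X1) → no; 1× O (X2) → match.
That gives 1 matching atom.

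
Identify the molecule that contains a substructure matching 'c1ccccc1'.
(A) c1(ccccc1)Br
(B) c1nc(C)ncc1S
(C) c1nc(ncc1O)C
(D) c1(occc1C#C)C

A

c1ccccc1 describes six aromatic carbons in a ring (a benzene ring).
(A) contains the required atom environment, so the pattern matches.
(B) has a methyl group (-CH3) but no six-membered all-carbon aromatic ring is present.
(C) has a methyl group (-CH3) but no six-membered all-carbon aromatic ring is present.
(D) has a methyl group (-CH3) but no six-membered all-carbon aromatic ring is present.
So the answer is (A).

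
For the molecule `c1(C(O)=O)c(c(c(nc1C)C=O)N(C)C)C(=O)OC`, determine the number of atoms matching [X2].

3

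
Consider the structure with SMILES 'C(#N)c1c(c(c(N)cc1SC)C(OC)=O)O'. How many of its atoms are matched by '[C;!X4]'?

2

The query [C;!X4] means: aliphatic carbon that does not have four total connections.
Check the 16 heavy atoms by environment: 6× c (aromatic, X3) → no; 2× O (X2) → no; 1× N (X3) → no; 1× C (X3) → match; 1× O (X1) → no; 2× C (X4) → no; 1× C (X2) → match; 1× N (X1) → no; 1× S (X2) → no.
Summing the matching environments: 1 + 1 = 2 matching atoms.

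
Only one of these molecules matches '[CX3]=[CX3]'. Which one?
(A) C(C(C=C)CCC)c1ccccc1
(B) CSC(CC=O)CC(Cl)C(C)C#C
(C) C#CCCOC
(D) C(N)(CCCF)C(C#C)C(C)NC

A

[CX3]=[CX3] describes a non-aromatic C=C double bond between two sp2 carbons (an alkene).
(A) contains a vinyl group (-CH=CH2), which satisfies every atom and bond constraint.
(B) has an ethynyl group (-C#CH) but the C-C bond is a triple bond, not a double bond.
(C) has an ethynyl group (-C#CH) but the C-C bond is a triple bond, not a double bond.
(D) has an ethynyl group (-C#CH) but the C-C bond is a triple bond, not a double bond.
So the answer is (A).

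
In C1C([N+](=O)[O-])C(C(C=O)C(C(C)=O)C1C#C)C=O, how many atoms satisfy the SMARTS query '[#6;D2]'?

4

Check the 18 heavy atoms by environment: 4× C (D2) → match; 6× C (D3) → no; 1× N (charge +1, D3) → no; 1× O (charge -1, D1) → no; 4× O (D1) → no; 2× C (D1) → no.
That gives 4 matching atoms.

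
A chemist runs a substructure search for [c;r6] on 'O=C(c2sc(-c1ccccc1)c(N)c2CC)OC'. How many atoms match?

6

The query [c;r6] means: aromatic carbon that belongs to a six-membered ring.
Check the 18 heavy atoms by environment: 1× s (aromatic, in 5-ring) → no; 4× c (aromatic, in 5-ring) → no; 6× c (aromatic, in 6-ring) → match; 4× C (acyclic) → no; 2× O (acyclic) → no; 1× N (acyclic) → no.
That gives 6 matching atoms.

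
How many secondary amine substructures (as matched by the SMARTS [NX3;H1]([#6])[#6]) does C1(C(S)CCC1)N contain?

0

[NX3;H1]([#6])[#6] is the SMARTS for a secondary amine: a trivalent nitrogen with one H, bonded to two carbons.
The molecule has a primary amino group (-NH2), but the nitrogen has H2 and only one carbon neighbour; nothing else fits, so there are 0 matches.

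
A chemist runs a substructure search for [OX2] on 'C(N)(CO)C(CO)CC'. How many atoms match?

Check the 9 heavy atoms by environment: 6× C (X4) → no; 2× O (X2) → match; 1× N (X3) → no.
That gives 2 matching atoms.

2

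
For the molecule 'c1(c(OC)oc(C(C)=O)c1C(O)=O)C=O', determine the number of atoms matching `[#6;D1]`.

2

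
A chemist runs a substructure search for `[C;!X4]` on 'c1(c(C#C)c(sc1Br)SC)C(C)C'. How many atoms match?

2

The query [C;!X4] means: aliphatic carbon that does not have four total connections.
Check the 13 heavy atoms by environment: 1× s (aromatic, X2) → no; 4× c (aromatic, X3) → no; 2× C (X2) → match; 1× Br (X1) → no; 1× S (X2) → no; 4× C (X4) → no.
That gives 2 matching atoms.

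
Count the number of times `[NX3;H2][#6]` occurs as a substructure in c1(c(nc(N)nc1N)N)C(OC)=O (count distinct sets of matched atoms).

3

[NX3;H2][#6] is the SMARTS for a primary amine: a trivalent nitrogen with two H attached to carbon.
The molecule carries 3 separate instances of a primary amino group (-NH2) meeting every constraint; each maps to a distinct set of atoms, giving 3 matches.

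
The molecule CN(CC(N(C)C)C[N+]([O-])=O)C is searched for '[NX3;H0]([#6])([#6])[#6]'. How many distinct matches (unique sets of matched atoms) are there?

[NX3;H0]([#6])([#6])[#6] is the SMARTS for a tertiary amine: a trivalent nitrogen with no H, bonded to three carbons.
The molecule carries 2 separate instances of a dimethylamino group (-N(CH3)2) meeting every constraint; each maps to a distinct set of atoms, giving 2 matches.

2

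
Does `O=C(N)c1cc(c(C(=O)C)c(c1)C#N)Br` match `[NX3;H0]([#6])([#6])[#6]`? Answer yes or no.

No

The pattern [NX3;H0]([#6])([#6])[#6] describes a trivalent nitrogen with no H, bonded to three carbons — a tertiary amine.
The closest candidate here is a primary amide (-C(=O)NH2), but the amide nitrogen has H2 and only one carbon neighbour. No other fragment satisfies the full query, so there is no match.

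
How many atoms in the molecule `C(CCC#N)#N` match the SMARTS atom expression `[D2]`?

4

The query [D2] means: atom with exactly two heavy-atom neighbours.
Check the 6 heavy atoms by environment: 4× C (D2) → match; 2× N (D1) → no.
That gives 4 matching atoms.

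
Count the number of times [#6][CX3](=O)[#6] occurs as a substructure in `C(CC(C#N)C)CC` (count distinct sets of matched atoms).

0

[#6][CX3](=O)[#6] is the SMARTS for a ketone: a carbonyl carbon (no H) flanked by two carbons.
No fragment in the molecule satisfies every constraint, giving 0 matches.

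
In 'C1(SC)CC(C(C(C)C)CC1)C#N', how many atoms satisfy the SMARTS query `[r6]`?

6

Check the 13 heavy atoms by environment: 6× C (in 6-ring) → match; 5× C (acyclic) → no; 1× N (acyclic) → no; 1× S (acyclic) → no.
That gives 6 matching atoms.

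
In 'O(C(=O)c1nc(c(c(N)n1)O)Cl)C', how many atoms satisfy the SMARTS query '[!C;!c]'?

The query [!C;!c] means: neither aliphatic nor aromatic carbon — same as [!#6].
Check the 13 heavy atoms by environment: 2× n (aromatic) → match; 4× c (aromatic) → no; 3× O → match; 2× C → no; 1× N → match; 1× Cl → match.
Summing the matching environments: 2 + 3 + 1 + 1 = 7 matching atoms.

7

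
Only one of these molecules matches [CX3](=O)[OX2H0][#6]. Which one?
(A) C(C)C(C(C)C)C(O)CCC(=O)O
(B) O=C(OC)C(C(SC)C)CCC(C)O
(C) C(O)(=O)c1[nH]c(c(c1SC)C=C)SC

B

[CX3](=O)[OX2H0][#6] describes a carbonyl carbon bonded to an oxygen that is itself bonded to carbon (no H on that O) (an ester).
(A) has a carboxylic acid group (-C(=O)OH) but the singly-bonded O carries H (OX2H1, not H0).
(B) contains a methyl-ester group (-C(=O)OCH3), which satisfies every atom and bond constraint.
(C) has a carboxylic acid group (-C(=O)OH) but the singly-bonded O carries H (OX2H1, not H0).
So the answer is (B).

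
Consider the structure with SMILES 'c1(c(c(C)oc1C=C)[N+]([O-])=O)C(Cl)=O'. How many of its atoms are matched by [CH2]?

The query [CH2] means: aliphatic carbon with exactly two hydrogens.
Check the 14 heavy atoms by environment: 1× o (aromatic, H0) → no; 4× c (aromatic, H0) → no; 1× C (H1) → no; 1× C (H2) → match; 1× N (charge +1, H0) → no; 1× O (charge -1, H0) → no; 2× O (H0) → no; 1× C (H0) → no; 1× Cl (H0) → no; 1× C (H3) → no.
That gives 1 matching atom.

1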